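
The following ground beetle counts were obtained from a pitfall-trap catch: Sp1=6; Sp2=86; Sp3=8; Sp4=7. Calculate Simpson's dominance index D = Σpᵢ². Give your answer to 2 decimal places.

Total N = 6+86+8+7 = 107, so the proportions are 0.0561, 0.8037, 0.0748, 0.0654 (working shown to 4 dp, full precision carried).
D = 0.0561² + 0.8037² + 0.0748² + 0.0654² = 0.0031 + 0.6460 + 0.0056 + 0.0043 = 0.6590.
To 2 decimal places, D = 0.66.

0.66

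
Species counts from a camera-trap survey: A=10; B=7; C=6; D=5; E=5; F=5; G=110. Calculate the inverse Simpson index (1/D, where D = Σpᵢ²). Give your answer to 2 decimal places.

1.77

Total N = 10+7+6+5+5+5+110 = 148, so the proportions are 0.06757, 0.0473, 0.04054, 0.03378, 0.03378, 0.03378, 0.74324 (working shown to 5 dp, full precision carried).
D = 0.06757² + 0.0473² + 0.04054² + 0.03378² + 0.03378² + 0.03378² + 0.74324² = 0.00457 + 0.00224 + 0.00164 + 0.00114 + 0.00114 + 0.00114 + 0.55241 = 0.56428.
So 1/D = 1.7722, i.e. 1.77 to 2 decimal places.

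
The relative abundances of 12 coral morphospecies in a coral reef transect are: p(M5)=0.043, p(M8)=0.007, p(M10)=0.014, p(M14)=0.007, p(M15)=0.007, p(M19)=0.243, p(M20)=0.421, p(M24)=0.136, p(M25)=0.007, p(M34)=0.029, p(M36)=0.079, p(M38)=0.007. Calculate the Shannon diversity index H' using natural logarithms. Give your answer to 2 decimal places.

Each pᵢ ln pᵢ term (working shown to 4 dp, full precision carried): 0.043×(-3.1466)=-0.1353, 0.007×(-4.9618)=-0.0347, 0.014×(-4.2687)=-0.0598, 0.007×(-4.9618)=-0.0347, 0.007×(-4.9618)=-0.0347, 0.243×(-1.4147)=-0.3438, 0.421×(-0.8651)=-0.3642, 0.136×(-1.9951)=-0.2713, 0.007×(-4.9618)=-0.0347, 0.029×(-3.5405)=-0.1027, 0.079×(-2.5383)=-0.2005, 0.007×(-4.9618)=-0.0347.
Sum = -1.6512, so H' = 1.65.

1.65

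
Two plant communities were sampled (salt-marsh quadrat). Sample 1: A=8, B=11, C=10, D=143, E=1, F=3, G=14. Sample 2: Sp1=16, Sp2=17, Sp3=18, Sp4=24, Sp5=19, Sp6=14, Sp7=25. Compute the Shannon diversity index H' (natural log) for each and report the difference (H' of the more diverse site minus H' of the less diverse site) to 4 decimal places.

Sample 1: N=190, proportions 0.042105263, 0.057894737, 0.052631579, 0.752631579, 0.005263158, 0.015789474, 0.073684211, giving H' = 0.952457478 (working shown to 9 dp, full precision carried).
Sample 2: N=133, proportions 0.120300752, 0.127819549, 0.135338346, 0.180451128, 0.142857143, 0.105263158, 0.187969925, giving H' = 1.926521543.
Difference = |0.952457478 − 1.926521543| = 0.974064065, i.e. 0.9741 to 4 decimal places.

0.9741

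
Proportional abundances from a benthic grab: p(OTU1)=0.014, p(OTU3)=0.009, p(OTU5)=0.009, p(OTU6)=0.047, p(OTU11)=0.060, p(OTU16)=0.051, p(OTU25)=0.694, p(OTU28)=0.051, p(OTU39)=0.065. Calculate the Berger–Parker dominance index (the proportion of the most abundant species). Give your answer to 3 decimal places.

0.694

The largest proportion is 0.694, i.e. d = 0.694 to 3 decimal places.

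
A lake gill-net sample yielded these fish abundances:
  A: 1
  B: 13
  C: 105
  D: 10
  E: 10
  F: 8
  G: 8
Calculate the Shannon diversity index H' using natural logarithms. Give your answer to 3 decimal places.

Total N = 1+13+105+10+10+8+8 = 155, so the proportions are 0.00645, 0.08387, 0.67742, 0.06452, 0.06452, 0.05161, 0.05161 (working shown to 5 dp, full precision carried).
Each pᵢ ln pᵢ term: 0.00645×(-5.04343)=-0.03254, 0.08387×(-2.47848)=-0.20787, 0.67742×(-0.38946)=-0.26383, 0.06452×(-2.74084)=-0.17683, 0.06452×(-2.74084)=-0.17683, 0.05161×(-2.96398)=-0.15298, 0.05161×(-2.96398)=-0.15298.
Sum = -1.16386, so H' = 1.164.

1.164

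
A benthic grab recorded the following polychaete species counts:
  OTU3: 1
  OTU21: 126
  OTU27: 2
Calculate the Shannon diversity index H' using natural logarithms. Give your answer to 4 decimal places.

Total N = 1+126+2 = 129, so the proportions are 0.007752, 0.976744, 0.015504 (working shown to 6 dp, full precision carried).
Each pᵢ ln pᵢ term: 0.007752×(-4.859812)=-0.037673, 0.976744×(-0.023530)=-0.022983, 0.015504×(-4.166665)=-0.064599.
Sum = -0.125256, so H' = 0.1253.

0.1253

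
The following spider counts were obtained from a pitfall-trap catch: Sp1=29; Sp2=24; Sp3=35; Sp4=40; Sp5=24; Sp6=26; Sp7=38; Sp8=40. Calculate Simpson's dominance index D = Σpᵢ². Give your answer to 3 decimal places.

0.130

Total N = 29+24+35+40+24+26+38+40 = 256, so the proportions are 0.11328, 0.09375, 0.13672, 0.15625, 0.09375, 0.10156, 0.14844, 0.15625 (working shown to 5 dp, full precision carried).
D = 0.11328² + 0.09375² + 0.13672² + 0.15625² + 0.09375² + 0.10156² + 0.14844² + 0.15625² = 0.01283 + 0.00879 + 0.01869 + 0.02441 + 0.00879 + 0.01031 + 0.02203 + 0.02441 = 0.13028.
To 3 decimal places, D = 0.130.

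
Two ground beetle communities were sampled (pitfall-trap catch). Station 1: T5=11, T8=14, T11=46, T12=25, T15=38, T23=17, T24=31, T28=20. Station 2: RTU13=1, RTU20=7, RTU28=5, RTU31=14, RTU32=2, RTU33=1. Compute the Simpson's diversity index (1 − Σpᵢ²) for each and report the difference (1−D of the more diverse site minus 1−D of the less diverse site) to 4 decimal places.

0.1559

Station 1: N=202, proportions 0.054455, 0.069307, 0.227723, 0.123762, 0.188119, 0.084158, 0.153465, 0.09901, giving 1−D = 0.849230 (working shown to 6 dp, full precision carried).
Station 2: N=30, proportions 0.033333, 0.233333, 0.166667, 0.466667, 0.066667, 0.033333, giving 1−D = 0.693333.
Difference = |0.849230 − 0.693333| = 0.155897, i.e. 0.1559 to 4 decimal places.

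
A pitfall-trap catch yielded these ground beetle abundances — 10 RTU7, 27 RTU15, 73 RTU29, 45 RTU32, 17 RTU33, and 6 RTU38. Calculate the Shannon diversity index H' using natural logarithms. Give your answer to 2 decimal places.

Total N = 10+27+73+45+17+6 = 178, so the proportions are 0.0562, 0.1517, 0.4101, 0.2528, 0.0955, 0.0337 (working shown to 4 dp, full precision carried).
Each pᵢ ln pᵢ term: 0.0562×(-2.8792)=-0.1618, 0.1517×(-1.8859)=-0.2861, 0.4101×(-0.8913)=-0.3655, 0.2528×(-1.3751)=-0.3476, 0.0955×(-2.3486)=-0.2243, 0.0337×(-3.3900)=-0.1143.
Sum = -1.4996, so H' = 1.50.

1.50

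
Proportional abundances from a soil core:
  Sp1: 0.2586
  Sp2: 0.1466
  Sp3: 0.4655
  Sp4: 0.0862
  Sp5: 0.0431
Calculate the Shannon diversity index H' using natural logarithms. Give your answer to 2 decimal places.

1.33

Each pᵢ ln pᵢ term (working shown to 4 dp, full precision carried): 0.2586×(-1.3525)=-0.3497, 0.1466×(-1.9200)=-0.2815, 0.4655×(-0.7646)=-0.3559, 0.0862×(-2.4511)=-0.2113, 0.0431×(-3.1442)=-0.1355.
Sum = -1.3340, so H' = 1.33.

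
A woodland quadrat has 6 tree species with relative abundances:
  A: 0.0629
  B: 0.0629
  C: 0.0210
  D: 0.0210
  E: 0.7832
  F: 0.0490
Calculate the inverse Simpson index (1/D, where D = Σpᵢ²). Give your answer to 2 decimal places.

D = 0.0629² + 0.0629² + 0.021² + 0.021² + 0.7832² + 0.049² = 0.00396 + 0.00396 + 0.00044 + 0.00044 + 0.61340 + 0.00240 = 0.62460 (working shown to 5 dp, full precision carried).
So 1/D = 1.6010, i.e. 1.60 to 2 decimal places.

1.60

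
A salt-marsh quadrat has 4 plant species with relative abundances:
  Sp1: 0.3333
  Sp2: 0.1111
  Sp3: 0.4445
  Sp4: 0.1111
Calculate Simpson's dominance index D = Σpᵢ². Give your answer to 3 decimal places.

0.333

D = 0.3333² + 0.1111² + 0.4445² + 0.1111² = 0.11109 + 0.01234 + 0.19758 + 0.01234 = 0.33336 (working shown to 5 dp, full precision carried).
To 3 decimal places, D = 0.333.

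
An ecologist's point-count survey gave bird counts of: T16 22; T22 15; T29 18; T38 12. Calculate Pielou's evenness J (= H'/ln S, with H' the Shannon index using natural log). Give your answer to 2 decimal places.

Total N = 22+15+18+12 = 67, so the proportions are 0.3284, 0.2239, 0.2687, 0.1791 (working shown to 4 dp, full precision carried).
H' = −Σ pᵢ ln pᵢ = −((-0.3657) + (-0.3351) + (-0.3531) + (-0.3080)) = 1.3619.
With S = 4 species, ln S = 1.3863, so J = 1.3619/1.3863 = 0.9824, i.e. 0.98 to 2 decimal places.

0.98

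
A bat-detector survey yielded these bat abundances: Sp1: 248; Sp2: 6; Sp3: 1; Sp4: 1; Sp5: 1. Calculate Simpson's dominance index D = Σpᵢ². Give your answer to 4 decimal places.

0.9318

Total N = 248+6+1+1+1 = 257, so the proportions are 0.964981, 0.023346, 0.003891, 0.003891, 0.003891 (working shown to 6 dp, full precision carried).
D = 0.964981² + 0.023346² + 0.003891² + 0.003891² + 0.003891² = 0.931187 + 0.000545 + 0.000015 + 0.000015 + 0.000015 = 0.931778.
To 4 decimal places, D = 0.9318.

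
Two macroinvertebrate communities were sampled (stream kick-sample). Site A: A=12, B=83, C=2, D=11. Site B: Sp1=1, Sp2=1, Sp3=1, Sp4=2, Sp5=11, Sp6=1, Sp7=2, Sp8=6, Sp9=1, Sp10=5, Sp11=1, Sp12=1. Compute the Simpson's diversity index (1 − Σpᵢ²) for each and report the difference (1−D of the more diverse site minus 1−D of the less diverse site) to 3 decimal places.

0.433

Site A: N=108, proportions 0.11111, 0.76852, 0.01852, 0.10185, giving 1−D = 0.38632 (working shown to 5 dp, full precision carried).
Site B: N=33, proportions 0.0303, 0.0303, 0.0303, 0.06061, 0.33333, 0.0303, 0.06061, 0.18182, 0.0303, 0.15152, 0.0303, 0.0303, giving 1−D = 0.81910.
Difference = |0.38632 − 0.81910| = 0.43278, i.e. 0.433 to 3 decimal places.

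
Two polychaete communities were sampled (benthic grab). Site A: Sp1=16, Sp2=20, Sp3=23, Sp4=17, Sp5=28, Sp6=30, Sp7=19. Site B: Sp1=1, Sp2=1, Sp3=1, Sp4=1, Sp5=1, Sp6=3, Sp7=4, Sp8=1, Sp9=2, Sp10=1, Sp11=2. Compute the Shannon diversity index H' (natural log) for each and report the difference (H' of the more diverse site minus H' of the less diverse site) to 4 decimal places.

Site A: N=153, proportions 0.104575, 0.130719, 0.150327, 0.111111, 0.183007, 0.196078, 0.124183, giving H' = 1.920379 (working shown to 6 dp, full precision carried).
Site B: N=18, proportions 0.055556, 0.055556, 0.055556, 0.055556, 0.055556, 0.166667, 0.222222, 0.055556, 0.111111, 0.055556, 0.111111, giving H' = 2.245172.
Difference = |1.920379 − 2.245172| = 0.324793, i.e. 0.3248 to 4 decimal places.

0.3248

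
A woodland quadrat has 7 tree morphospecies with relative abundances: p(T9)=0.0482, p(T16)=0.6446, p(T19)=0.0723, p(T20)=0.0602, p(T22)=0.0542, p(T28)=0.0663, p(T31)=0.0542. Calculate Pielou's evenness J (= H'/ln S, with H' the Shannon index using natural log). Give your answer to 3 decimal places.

H' = −Σ pᵢ ln pᵢ = −((-0.14616) + (-0.28306) + (-0.18993) + (-0.16917) + (-0.15800) + (-0.17991) + (-0.15800)) = 1.28422 (working shown to 5 dp, full precision carried).
With S = 7 species, ln S = 1.94591, so J = 1.28422/1.94591 = 0.65996, i.e. 0.660 to 3 decimal places.

0.660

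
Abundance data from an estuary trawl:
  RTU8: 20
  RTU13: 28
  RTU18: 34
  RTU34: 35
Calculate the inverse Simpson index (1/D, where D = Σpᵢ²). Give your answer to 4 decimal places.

3.8398

Total N = 20+28+34+35 = 117, so the proportions are 0.17094017, 0.23931624, 0.29059829, 0.2991453 (working shown to 8 dp, full precision carried).
D = 0.17094017² + 0.23931624² + 0.29059829² + 0.2991453² = 0.02922054 + 0.05727226 + 0.08444737 + 0.08948791 = 0.26042808.
So 1/D = 3.839832, i.e. 3.8398 to 4 decimal places.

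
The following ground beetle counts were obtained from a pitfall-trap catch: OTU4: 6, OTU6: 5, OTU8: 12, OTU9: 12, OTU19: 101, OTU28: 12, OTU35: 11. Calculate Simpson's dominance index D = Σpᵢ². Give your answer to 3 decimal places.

Total N = 6+5+12+12+101+12+11 = 159, so the proportions are 0.03774, 0.03145, 0.07547, 0.07547, 0.63522, 0.07547, 0.06918 (working shown to 5 dp, full precision carried).
D = 0.03774² + 0.03145² + 0.07547² + 0.07547² + 0.63522² + 0.07547² + 0.06918² = 0.00142 + 0.00099 + 0.00570 + 0.00570 + 0.40350 + 0.00570 + 0.00479 = 0.42779.
To 3 decimal places, D = 0.428.

0.428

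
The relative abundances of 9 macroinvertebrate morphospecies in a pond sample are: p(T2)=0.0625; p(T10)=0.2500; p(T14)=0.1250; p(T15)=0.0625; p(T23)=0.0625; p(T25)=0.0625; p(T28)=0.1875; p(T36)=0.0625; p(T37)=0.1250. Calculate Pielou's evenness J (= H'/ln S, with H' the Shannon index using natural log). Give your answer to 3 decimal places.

H' = −Σ pᵢ ln pᵢ = −((-0.17329) + (-0.34657) + (-0.25993) + (-0.17329) + (-0.17329) + (-0.17329) + (-0.31387) + (-0.17329) + (-0.25993)) = 2.04674 (working shown to 5 dp, full precision carried).
With S = 9 species, ln S = 2.19722, so J = 2.04674/2.19722 = 0.93151, i.e. 0.932 to 3 decimal places.

0.932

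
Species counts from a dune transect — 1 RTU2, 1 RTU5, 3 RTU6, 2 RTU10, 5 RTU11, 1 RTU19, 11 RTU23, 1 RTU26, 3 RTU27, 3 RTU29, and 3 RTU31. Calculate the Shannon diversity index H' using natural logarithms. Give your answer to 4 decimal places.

2.0854

Total N = 1+1+3+2+5+1+11+1+3+3+3 = 34, so the proportions are 0.029412, 0.029412, 0.088235, 0.058824, 0.147059, 0.029412, 0.323529, 0.029412, 0.088235, 0.088235, 0.088235 (working shown to 6 dp, full precision carried).
Each pᵢ ln pᵢ term: 0.029412×(-3.526361)=-0.103716, 0.029412×(-3.526361)=-0.103716, 0.088235×(-2.427748)=-0.214213, 0.058824×(-2.833213)=-0.166660, 0.147059×(-1.916923)=-0.281900, 0.029412×(-3.526361)=-0.103716, 0.323529×(-1.128465)=-0.365092, 0.029412×(-3.526361)=-0.103716, 0.088235×(-2.427748)=-0.214213, 0.088235×(-2.427748)=-0.214213, 0.088235×(-2.427748)=-0.214213.
Sum = -2.085370, so H' = 2.0854.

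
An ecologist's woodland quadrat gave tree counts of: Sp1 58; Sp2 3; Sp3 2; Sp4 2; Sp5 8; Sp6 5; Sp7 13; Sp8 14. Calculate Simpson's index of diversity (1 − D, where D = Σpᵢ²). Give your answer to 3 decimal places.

Total N = 58+3+2+2+8+5+13+14 = 105, so the proportions are 0.55238, 0.02857, 0.01905, 0.01905, 0.07619, 0.04762, 0.12381, 0.13333 (working shown to 5 dp, full precision carried).
D = 0.55238² + 0.02857² + 0.01905² + 0.01905² + 0.07619² + 0.04762² + 0.12381² + 0.13333² = 0.30512 + 0.00082 + 0.00036 + 0.00036 + 0.00580 + 0.00227 + 0.01533 + 0.01778 = 0.34785.
So 1 − D = 0.65215, i.e. 0.652 to 3 decimal places.

0.652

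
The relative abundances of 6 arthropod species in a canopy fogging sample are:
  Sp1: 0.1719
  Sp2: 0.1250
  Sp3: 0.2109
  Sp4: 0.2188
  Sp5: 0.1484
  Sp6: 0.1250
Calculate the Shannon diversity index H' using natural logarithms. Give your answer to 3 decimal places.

1.766

Each pᵢ ln pᵢ term (working shown to 5 dp, full precision carried): 0.1719×(-1.76084)=-0.30269, 0.125×(-2.07944)=-0.25993, 0.2109×(-1.55637)=-0.32824, 0.2188×(-1.51960)=-0.33249, 0.1484×(-1.90784)=-0.28312, 0.125×(-2.07944)=-0.25993.
Sum = -1.76640, so H' = 1.766.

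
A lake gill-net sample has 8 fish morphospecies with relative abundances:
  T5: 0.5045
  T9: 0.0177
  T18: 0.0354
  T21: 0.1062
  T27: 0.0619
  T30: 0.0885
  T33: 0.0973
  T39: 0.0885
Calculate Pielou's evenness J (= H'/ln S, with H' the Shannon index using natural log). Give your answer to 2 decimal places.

H' = −Σ pᵢ ln pᵢ = −((-0.3452) + (-0.0714) + (-0.1183) + (-0.2381) + (-0.1722) + (-0.2146) + (-0.2267) + (-0.2146)) = 1.6011 (working shown to 4 dp, full precision carried).
With S = 8 species, ln S = 2.0794, so J = 1.6011/2.0794 = 0.7700, i.e. 0.77 to 2 decimal places.

0.77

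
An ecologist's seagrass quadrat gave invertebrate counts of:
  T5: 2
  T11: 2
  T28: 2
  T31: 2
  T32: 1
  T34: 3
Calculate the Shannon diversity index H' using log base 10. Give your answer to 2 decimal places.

Total N = 2+2+2+2+1+3 = 12, so the proportions are 0.1667, 0.1667, 0.1667, 0.1667, 0.0833, 0.25 (working shown to 4 dp, full precision carried).
Each pᵢ log₁₀ pᵢ term: 0.1667×(-0.7782)=-0.1297, 0.1667×(-0.7782)=-0.1297, 0.1667×(-0.7782)=-0.1297, 0.1667×(-0.7782)=-0.1297, 0.0833×(-1.0792)=-0.0899, 0.25×(-0.6021)=-0.1505.
Sum = -0.7592, so H' = 0.76.

0.76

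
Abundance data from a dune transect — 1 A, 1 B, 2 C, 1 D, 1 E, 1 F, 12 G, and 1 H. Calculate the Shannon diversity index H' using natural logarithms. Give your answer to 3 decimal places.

Total N = 1+1+2+1+1+1+12+1 = 20, so the proportions are 0.05, 0.05, 0.1, 0.05, 0.05, 0.05, 0.6, 0.05 (working shown to 6 dp, full precision carried).
Each pᵢ ln pᵢ term: 0.05×(-2.995732)=-0.149787, 0.05×(-2.995732)=-0.149787, 0.1×(-2.302585)=-0.230259, 0.05×(-2.995732)=-0.149787, 0.05×(-2.995732)=-0.149787, 0.05×(-2.995732)=-0.149787, 0.6×(-0.510826)=-0.306495, 0.05×(-2.995732)=-0.149787.
Sum = -1.435474, so H' = 1.435.

1.435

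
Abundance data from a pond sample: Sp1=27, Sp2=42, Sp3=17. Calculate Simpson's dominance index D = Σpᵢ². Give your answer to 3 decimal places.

0.376

Total N = 27+42+17 = 86, so the proportions are 0.31395, 0.48837, 0.19767 (working shown to 5 dp, full precision carried).
D = 0.31395² + 0.48837² + 0.19767² = 0.09857 + 0.23851 + 0.03908 = 0.37615.
To 3 decimal places, D = 0.376.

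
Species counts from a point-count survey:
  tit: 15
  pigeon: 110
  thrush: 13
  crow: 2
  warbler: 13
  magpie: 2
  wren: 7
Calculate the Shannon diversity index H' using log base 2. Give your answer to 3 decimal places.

1.634

Total N = 15+110+13+2+13+2+7 = 162, so the proportions are 0.09259, 0.67901, 0.08025, 0.01235, 0.08025, 0.01235, 0.04321 (working shown to 5 dp, full precision carried).
Each pᵢ log₂ pᵢ term: 0.09259×(-3.43296)=-0.31787, 0.67901×(-0.55849)=-0.37922, 0.08025×(-3.63941)=-0.29205, 0.01235×(-6.33985)=-0.07827, 0.08025×(-3.63941)=-0.29205, 0.01235×(-6.33985)=-0.07827, 0.04321×(-4.53250)=-0.19585.
Sum = -1.63358, so H' = 1.634.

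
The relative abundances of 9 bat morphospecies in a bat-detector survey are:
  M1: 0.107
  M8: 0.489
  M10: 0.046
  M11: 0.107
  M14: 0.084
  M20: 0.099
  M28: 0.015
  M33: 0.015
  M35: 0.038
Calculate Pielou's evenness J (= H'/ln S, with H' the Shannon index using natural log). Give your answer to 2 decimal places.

0.75

H' = −Σ pᵢ ln pᵢ = −((-0.2391) + (-0.3498) + (-0.1416) + (-0.2391) + (-0.2081) + (-0.2290) + (-0.0630) + (-0.0630) + (-0.1243)) = 1.6570 (working shown to 4 dp, full precision carried).
With S = 9 species, ln S = 2.1972, so J = 1.6570/2.1972 = 0.7541, i.e. 0.75 to 2 decimal places.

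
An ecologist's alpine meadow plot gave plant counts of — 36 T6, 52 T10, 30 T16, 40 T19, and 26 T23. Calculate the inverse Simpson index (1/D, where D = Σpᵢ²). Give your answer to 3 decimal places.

Total N = 36+52+30+40+26 = 184, so the proportions are 0.1956522, 0.2826087, 0.1630435, 0.2173913, 0.1413043 (working shown to 7 dp, full precision carried).
D = 0.1956522² + 0.2826087² + 0.1630435² + 0.2173913² + 0.1413043² = 0.0382798 + 0.0798677 + 0.0265832 + 0.0472590 + 0.0199669 = 0.2119565.
So 1/D = 4.71795, i.e. 4.718 to 3 decimal places.

4.718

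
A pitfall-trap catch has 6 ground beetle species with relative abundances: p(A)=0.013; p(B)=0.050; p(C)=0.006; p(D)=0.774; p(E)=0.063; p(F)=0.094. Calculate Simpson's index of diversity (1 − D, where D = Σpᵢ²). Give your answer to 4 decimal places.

0.3854

D = 0.013² + 0.05² + 0.006² + 0.774² + 0.063² + 0.094² = 0.000169 + 0.002500 + 0.000036 + 0.599076 + 0.003969 + 0.008836 = 0.614586 (working shown to 6 dp, full precision carried).
So 1 − D = 0.385414, i.e. 0.3854 to 4 decimal places.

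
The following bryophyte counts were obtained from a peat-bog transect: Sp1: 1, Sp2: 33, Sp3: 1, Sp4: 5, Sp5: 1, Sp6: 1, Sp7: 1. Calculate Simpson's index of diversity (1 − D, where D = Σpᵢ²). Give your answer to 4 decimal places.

0.3948

Total N = 1+33+1+5+1+1+1 = 43, so the proportions are 0.023256, 0.767442, 0.023256, 0.116279, 0.023256, 0.023256, 0.023256 (working shown to 6 dp, full precision carried).
D = 0.023256² + 0.767442² + 0.023256² + 0.116279² + 0.023256² + 0.023256² + 0.023256² = 0.000541 + 0.588967 + 0.000541 + 0.013521 + 0.000541 + 0.000541 + 0.000541 = 0.605192.
So 1 − D = 0.394808, i.e. 0.3948 to 4 decimal places.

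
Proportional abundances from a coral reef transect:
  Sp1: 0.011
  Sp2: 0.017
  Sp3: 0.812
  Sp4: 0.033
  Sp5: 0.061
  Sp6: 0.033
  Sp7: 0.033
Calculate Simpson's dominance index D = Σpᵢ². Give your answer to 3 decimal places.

D = 0.011² + 0.017² + 0.812² + 0.033² + 0.061² + 0.033² + 0.033² = 0.00012 + 0.00029 + 0.65934 + 0.00109 + 0.00372 + 0.00109 + 0.00109 = 0.66674 (working shown to 5 dp, full precision carried).
To 3 decimal places, D = 0.667.

0.667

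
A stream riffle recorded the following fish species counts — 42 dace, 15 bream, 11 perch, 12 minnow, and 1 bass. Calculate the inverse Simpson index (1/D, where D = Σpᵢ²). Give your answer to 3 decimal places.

Total N = 42+15+11+12+1 = 81, so the proportions are 0.518519, 0.185185, 0.135802, 0.148148, 0.012346 (working shown to 6 dp, full precision carried).
D = 0.518519² + 0.185185² + 0.135802² + 0.148148² + 0.012346² = 0.268861 + 0.034294 + 0.018442 + 0.021948 + 0.000152 = 0.343698.
So 1/D = 2.90953, i.e. 2.910 to 3 decimal places.

2.910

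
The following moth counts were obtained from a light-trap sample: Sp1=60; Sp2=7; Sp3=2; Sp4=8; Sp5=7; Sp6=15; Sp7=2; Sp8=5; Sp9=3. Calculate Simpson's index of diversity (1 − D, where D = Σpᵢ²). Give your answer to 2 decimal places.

Total N = 60+7+2+8+7+15+2+5+3 = 109, so the proportions are 0.5505, 0.0642, 0.0183, 0.0734, 0.0642, 0.1376, 0.0183, 0.0459, 0.0275 (working shown to 4 dp, full precision carried).
D = 0.5505² + 0.0642² + 0.0183² + 0.0734² + 0.0642² + 0.1376² + 0.0183² + 0.0459² + 0.0275² = 0.3030 + 0.0041 + 0.0003 + 0.0054 + 0.0041 + 0.0189 + 0.0003 + 0.0021 + 0.0008 = 0.3391.
So 1 − D = 0.6609, i.e. 0.66 to 2 decimal places.

0.66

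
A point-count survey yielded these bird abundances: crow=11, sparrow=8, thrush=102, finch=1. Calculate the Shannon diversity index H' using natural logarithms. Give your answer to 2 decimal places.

0.58

Total N = 11+8+102+1 = 122, so the proportions are 0.0902, 0.0656, 0.8361, 0.0082 (working shown to 4 dp, full precision carried).
Each pᵢ ln pᵢ term: 0.0902×(-2.4061)=-0.2169, 0.0656×(-2.7246)=-0.1787, 0.8361×(-0.1790)=-0.1497, 0.0082×(-4.8040)=-0.0394.
Sum = -0.5847, so H' = 0.58.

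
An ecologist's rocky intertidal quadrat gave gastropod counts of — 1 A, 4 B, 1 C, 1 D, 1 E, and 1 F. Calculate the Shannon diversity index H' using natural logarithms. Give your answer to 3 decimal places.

1.581

Total N = 1+4+1+1+1+1 = 9, so the proportions are 0.11111, 0.44444, 0.11111, 0.11111, 0.11111, 0.11111 (working shown to 5 dp, full precision carried).
Each pᵢ ln pᵢ term: 0.11111×(-2.19722)=-0.24414, 0.44444×(-0.81093)=-0.36041, 0.11111×(-2.19722)=-0.24414, 0.11111×(-2.19722)=-0.24414, 0.11111×(-2.19722)=-0.24414, 0.11111×(-2.19722)=-0.24414.
Sum = -1.58109, so H' = 1.581.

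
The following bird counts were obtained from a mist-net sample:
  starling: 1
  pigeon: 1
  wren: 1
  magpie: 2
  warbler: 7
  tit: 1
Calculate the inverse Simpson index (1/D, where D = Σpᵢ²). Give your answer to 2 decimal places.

Total N = 1+1+1+2+7+1 = 13, so the proportions are 0.07692, 0.07692, 0.07692, 0.15385, 0.53846, 0.07692 (working shown to 5 dp, full precision carried).
D = 0.07692² + 0.07692² + 0.07692² + 0.15385² + 0.53846² + 0.07692² = 0.00592 + 0.00592 + 0.00592 + 0.02367 + 0.28994 + 0.00592 = 0.33728.
So 1/D = 2.9649, i.e. 2.96 to 2 decimal places.

2.96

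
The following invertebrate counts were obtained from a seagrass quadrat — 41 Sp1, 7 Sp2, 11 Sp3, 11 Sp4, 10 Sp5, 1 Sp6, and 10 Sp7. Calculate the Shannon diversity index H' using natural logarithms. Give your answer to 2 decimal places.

1.60

Total N = 41+7+11+11+10+1+10 = 91, so the proportions are 0.4505, 0.0769, 0.1209, 0.1209, 0.1099, 0.011, 0.1099 (working shown to 4 dp, full precision carried).
Each pᵢ ln pᵢ term: 0.4505×(-0.7973)=-0.3592, 0.0769×(-2.5649)=-0.1973, 0.1209×(-2.1130)=-0.2554, 0.1209×(-2.1130)=-0.2554, 0.1099×(-2.2083)=-0.2427, 0.011×(-4.5109)=-0.0496, 0.1099×(-2.2083)=-0.2427.
Sum = -1.6023, so H' = 1.60.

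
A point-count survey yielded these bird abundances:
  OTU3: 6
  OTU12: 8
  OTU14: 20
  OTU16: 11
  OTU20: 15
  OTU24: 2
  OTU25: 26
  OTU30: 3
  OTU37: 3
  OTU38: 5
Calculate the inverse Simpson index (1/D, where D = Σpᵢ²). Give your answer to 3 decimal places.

Total N = 6+8+20+11+15+2+26+3+3+5 = 99, so the proportions are 0.0606061, 0.0808081, 0.2020202, 0.1111111, 0.1515152, 0.020202, 0.2626263, 0.030303, 0.030303, 0.0505051 (working shown to 7 dp, full precision carried).
D = 0.0606061² + 0.0808081² + 0.2020202² + 0.1111111² + 0.1515152² + 0.020202² + 0.2626263² + 0.030303² + 0.030303² + 0.0505051² = 0.0036731 + 0.0065299 + 0.0408122 + 0.0123457 + 0.0229568 + 0.0004081 + 0.0689726 + 0.0009183 + 0.0009183 + 0.0025508 = 0.1600857.
So 1/D = 6.24665, i.e. 6.247 to 3 decimal places.

6.247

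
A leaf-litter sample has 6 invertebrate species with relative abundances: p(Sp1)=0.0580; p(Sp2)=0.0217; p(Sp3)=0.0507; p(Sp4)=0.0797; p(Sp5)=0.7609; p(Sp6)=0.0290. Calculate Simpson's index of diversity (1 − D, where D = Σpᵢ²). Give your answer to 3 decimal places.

D = 0.058² + 0.0217² + 0.0507² + 0.0797² + 0.7609² + 0.029² = 0.00336 + 0.00047 + 0.00257 + 0.00635 + 0.57897 + 0.00084 = 0.59257 (working shown to 5 dp, full precision carried).
So 1 − D = 0.40743, i.e. 0.407 to 3 decimal places.

0.407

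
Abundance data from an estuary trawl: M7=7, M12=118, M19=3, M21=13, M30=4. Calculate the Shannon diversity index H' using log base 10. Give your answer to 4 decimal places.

0.3081

Total N = 7+118+3+13+4 = 145, so the proportions are 0.048276, 0.813793, 0.02069, 0.089655, 0.027586 (working shown to 6 dp, full precision carried).
Each pᵢ log₁₀ pᵢ term: 0.048276×(-1.316270)=-0.063544, 0.813793×(-0.089486)=-0.072823, 0.02069×(-1.684247)=-0.034846, 0.089655×(-1.047425)=-0.093907, 0.027586×(-1.559308)=-0.043015.
Sum = -0.308136, so H' = 0.3081.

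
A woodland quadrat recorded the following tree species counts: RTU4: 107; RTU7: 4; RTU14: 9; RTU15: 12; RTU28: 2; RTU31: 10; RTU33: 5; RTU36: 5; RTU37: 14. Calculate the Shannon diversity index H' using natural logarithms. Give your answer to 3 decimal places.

1.359

Total N = 107+4+9+12+2+10+5+5+14 = 168, so the proportions are 0.6369, 0.02381, 0.05357, 0.07143, 0.0119, 0.05952, 0.02976, 0.02976, 0.08333 (working shown to 5 dp, full precision carried).
Each pᵢ ln pᵢ term: 0.6369×(-0.45114)=-0.28733, 0.02381×(-3.73767)=-0.08899, 0.05357×(-2.92674)=-0.15679, 0.07143×(-2.63906)=-0.18850, 0.0119×(-4.43082)=-0.05275, 0.05952×(-2.82138)=-0.16794, 0.02976×(-3.51453)=-0.10460, 0.02976×(-3.51453)=-0.10460, 0.08333×(-2.48491)=-0.20708.
Sum = -1.35858, so H' = 1.359.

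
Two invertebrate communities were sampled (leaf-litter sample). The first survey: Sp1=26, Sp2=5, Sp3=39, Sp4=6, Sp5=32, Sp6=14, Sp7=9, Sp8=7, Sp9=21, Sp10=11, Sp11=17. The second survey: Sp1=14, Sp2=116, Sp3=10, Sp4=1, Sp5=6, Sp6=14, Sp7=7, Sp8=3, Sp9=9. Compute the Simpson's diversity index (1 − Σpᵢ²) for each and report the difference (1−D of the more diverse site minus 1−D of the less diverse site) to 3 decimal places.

The first survey: N=187, proportions 0.139037, 0.026738, 0.208556, 0.032086, 0.171123, 0.074866, 0.048128, 0.037433, 0.112299, 0.058824, 0.090909, giving 1−D = 0.872487 (working shown to 6 dp, full precision carried).
The second survey: N=180, proportions 0.077778, 0.644444, 0.055556, 0.005556, 0.033333, 0.077778, 0.038889, 0.016667, 0.05, giving 1−D = 0.564074.
Difference = |0.872487 − 0.564074| = 0.308413, i.e. 0.308 to 3 decimal places.

0.308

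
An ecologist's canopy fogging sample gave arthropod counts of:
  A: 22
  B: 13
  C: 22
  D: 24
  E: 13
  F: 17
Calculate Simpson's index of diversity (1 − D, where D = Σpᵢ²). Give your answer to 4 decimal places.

Total N = 22+13+22+24+13+17 = 111, so the proportions are 0.198198, 0.117117, 0.198198, 0.216216, 0.117117, 0.153153 (working shown to 6 dp, full precision carried).
D = 0.198198² + 0.117117² + 0.198198² + 0.216216² + 0.117117² + 0.153153² = 0.039283 + 0.013716 + 0.039283 + 0.046749 + 0.013716 + 0.023456 = 0.176203.
So 1 − D = 0.823797, i.e. 0.8238 to 4 decimal places.

0.8238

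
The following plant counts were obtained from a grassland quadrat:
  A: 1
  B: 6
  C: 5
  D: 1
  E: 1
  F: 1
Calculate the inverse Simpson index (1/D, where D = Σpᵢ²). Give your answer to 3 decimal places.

3.462

Total N = 1+6+5+1+1+1 = 15, so the proportions are 0.0666667, 0.4, 0.3333333, 0.0666667, 0.0666667, 0.0666667 (working shown to 7 dp, full precision carried).
D = 0.0666667² + 0.4² + 0.3333333² + 0.0666667² + 0.0666667² + 0.0666667² = 0.0044444 + 0.1600000 + 0.1111111 + 0.0044444 + 0.0044444 + 0.0044444 = 0.2888889.
So 1/D = 3.46154, i.e. 3.462 to 3 decimal places.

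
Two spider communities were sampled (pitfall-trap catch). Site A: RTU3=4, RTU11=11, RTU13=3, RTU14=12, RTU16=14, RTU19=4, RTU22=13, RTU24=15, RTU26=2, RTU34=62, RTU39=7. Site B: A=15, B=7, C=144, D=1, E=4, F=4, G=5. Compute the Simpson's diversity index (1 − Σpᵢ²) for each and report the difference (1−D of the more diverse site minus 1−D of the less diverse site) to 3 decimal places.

0.428

Site A: N=147, proportions 0.02721, 0.07483, 0.02041, 0.08163, 0.09524, 0.02721, 0.08844, 0.10204, 0.01361, 0.42177, 0.04762, giving 1−D = 0.77819 (working shown to 5 dp, full precision carried).
Site B: N=180, proportions 0.08333, 0.03889, 0.8, 0.00556, 0.02222, 0.02222, 0.02778, giving 1−D = 0.34975.
Difference = |0.77819 − 0.34975| = 0.42844, i.e. 0.428 to 3 decimal places.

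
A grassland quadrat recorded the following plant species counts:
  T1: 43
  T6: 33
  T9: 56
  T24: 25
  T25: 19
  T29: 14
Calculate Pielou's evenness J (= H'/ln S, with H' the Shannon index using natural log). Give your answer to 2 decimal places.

Total N = 43+33+56+25+19+14 = 190, so the proportions are 0.2263, 0.1737, 0.2947, 0.1316, 0.1, 0.0737 (working shown to 4 dp, full precision carried).
H' = −Σ pᵢ ln pᵢ = −((-0.3363) + (-0.3040) + (-0.3601) + (-0.2669) + (-0.2303) + (-0.1922)) = 1.6897.
With S = 6 species, ln S = 1.7918, so J = 1.6897/1.7918 = 0.9430, i.e. 0.94 to 2 decimal places.

0.94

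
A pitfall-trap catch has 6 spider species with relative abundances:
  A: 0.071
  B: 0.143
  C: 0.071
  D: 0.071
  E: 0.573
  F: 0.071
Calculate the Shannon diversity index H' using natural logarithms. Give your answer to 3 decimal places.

1.348

Each pᵢ ln pᵢ term (working shown to 5 dp, full precision carried): 0.071×(-2.64508)=-0.18780, 0.143×(-1.94491)=-0.27812, 0.071×(-2.64508)=-0.18780, 0.071×(-2.64508)=-0.18780, 0.573×(-0.55687)=-0.31909, 0.071×(-2.64508)=-0.18780.
Sum = -1.34841, so H' = 1.348.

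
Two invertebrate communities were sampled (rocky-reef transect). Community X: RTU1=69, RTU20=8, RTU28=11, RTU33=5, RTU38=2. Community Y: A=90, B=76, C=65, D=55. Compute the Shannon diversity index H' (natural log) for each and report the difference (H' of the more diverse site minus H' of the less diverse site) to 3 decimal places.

Community X: N=95, proportions 0.72632, 0.08421, 0.11579, 0.05263, 0.02105, giving H' = 0.92652 (working shown to 5 dp, full precision carried).
Community Y: N=286, proportions 0.31469, 0.26573, 0.22727, 0.19231, giving H' = 1.36978.
Difference = |0.92652 − 1.36978| = 0.44326, i.e. 0.443 to 3 decimal places.

0.443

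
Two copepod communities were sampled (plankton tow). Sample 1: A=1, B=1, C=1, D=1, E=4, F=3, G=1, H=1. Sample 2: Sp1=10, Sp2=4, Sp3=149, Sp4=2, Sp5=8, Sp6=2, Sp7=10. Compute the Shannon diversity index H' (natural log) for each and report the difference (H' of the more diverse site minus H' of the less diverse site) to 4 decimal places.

1.0785

Sample 1: N=13, proportions 0.0769231, 0.0769231, 0.0769231, 0.0769231, 0.3076923, 0.2307692, 0.0769231, 0.0769231, giving H' = 1.8848713 (working shown to 7 dp, full precision carried).
Sample 2: N=185, proportions 0.0540541, 0.0216216, 0.8054054, 0.0108108, 0.0432432, 0.0108108, 0.0540541, giving H' = 0.8063396.
Difference = |1.8848713 − 0.8063396| = 1.0785317, i.e. 1.0785 to 4 decimal places.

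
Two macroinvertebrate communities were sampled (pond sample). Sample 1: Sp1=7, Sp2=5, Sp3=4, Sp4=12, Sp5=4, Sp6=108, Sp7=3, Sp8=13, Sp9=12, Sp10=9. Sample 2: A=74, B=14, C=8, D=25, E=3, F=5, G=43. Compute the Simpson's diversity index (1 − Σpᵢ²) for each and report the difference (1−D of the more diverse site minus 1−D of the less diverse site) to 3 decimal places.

0.114

Sample 1: N=177, proportions 0.03955, 0.02825, 0.0226, 0.0678, 0.0226, 0.61017, 0.01695, 0.07345, 0.0678, 0.05085, giving 1−D = 0.60685 (working shown to 5 dp, full precision carried).
Sample 2: N=172, proportions 0.43023, 0.0814, 0.04651, 0.14535, 0.01744, 0.02907, 0.25, giving 1−D = 0.72134.
Difference = |0.60685 − 0.72134| = 0.11449, i.e. 0.114 to 3 decimal places.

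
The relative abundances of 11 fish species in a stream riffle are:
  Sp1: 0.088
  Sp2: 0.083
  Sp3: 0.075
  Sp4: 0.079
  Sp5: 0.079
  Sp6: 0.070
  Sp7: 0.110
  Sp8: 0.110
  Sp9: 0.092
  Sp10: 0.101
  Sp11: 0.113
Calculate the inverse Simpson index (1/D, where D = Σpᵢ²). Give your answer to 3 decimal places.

D = 0.088² + 0.083² + 0.075² + 0.079² + 0.079² + 0.07² + 0.11² + 0.11² + 0.092² + 0.101² + 0.113² = 0.00774400 + 0.00688900 + 0.00562500 + 0.00624100 + 0.00624100 + 0.00490000 + 0.01210000 + 0.01210000 + 0.00846400 + 0.01020100 + 0.01276900 = 0.09327400 (working shown to 8 dp, full precision carried).
So 1/D = 10.72110, i.e. 10.721 to 3 decimal places.

10.721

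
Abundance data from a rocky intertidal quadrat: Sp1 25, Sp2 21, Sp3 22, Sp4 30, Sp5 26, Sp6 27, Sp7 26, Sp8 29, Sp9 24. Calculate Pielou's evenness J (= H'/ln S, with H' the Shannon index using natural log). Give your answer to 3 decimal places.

0.997

Total N = 25+21+22+30+26+27+26+29+24 = 230, so the proportions are 0.1087, 0.0913, 0.09565, 0.13043, 0.11304, 0.11739, 0.11304, 0.12609, 0.10435 (working shown to 5 dp, full precision carried).
H' = −Σ pᵢ ln pᵢ = −((-0.24122) + (-0.21854) + (-0.22450) + (-0.26568) + (-0.24643) + (-0.25148) + (-0.24643) + (-0.26110) + (-0.23583)) = 2.19121.
With S = 9 species, ln S = 2.19722, so J = 2.19121/2.19722 = 0.99726, i.e. 0.997 to 3 decimal places.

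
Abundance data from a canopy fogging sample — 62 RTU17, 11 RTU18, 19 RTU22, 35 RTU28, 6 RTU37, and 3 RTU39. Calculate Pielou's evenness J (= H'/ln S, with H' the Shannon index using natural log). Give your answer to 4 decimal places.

0.7856

Total N = 62+11+19+35+6+3 = 136, so the proportions are 0.455882, 0.080882, 0.139706, 0.257353, 0.044118, 0.022059 (working shown to 6 dp, full precision carried).
H' = −Σ pᵢ ln pᵢ = −((-0.358105) + (-0.203400) + (-0.274971) + (-0.349307) + (-0.137687) + (-0.084133)) = 1.407603.
With S = 6 species, ln S = 1.791759, so J = 1.407603/1.791759 = 0.785598, i.e. 0.7856 to 4 decimal places.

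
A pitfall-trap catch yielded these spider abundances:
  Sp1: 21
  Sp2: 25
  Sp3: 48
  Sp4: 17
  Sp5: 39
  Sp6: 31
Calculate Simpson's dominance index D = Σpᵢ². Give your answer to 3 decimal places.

Total N = 21+25+48+17+39+31 = 181, so the proportions are 0.11602, 0.13812, 0.26519, 0.09392, 0.21547, 0.17127 (working shown to 5 dp, full precision carried).
D = 0.11602² + 0.13812² + 0.26519² + 0.09392² + 0.21547² + 0.17127² = 0.01346 + 0.01908 + 0.07033 + 0.00882 + 0.04643 + 0.02933 = 0.18745.
To 3 decimal places, D = 0.187.

0.187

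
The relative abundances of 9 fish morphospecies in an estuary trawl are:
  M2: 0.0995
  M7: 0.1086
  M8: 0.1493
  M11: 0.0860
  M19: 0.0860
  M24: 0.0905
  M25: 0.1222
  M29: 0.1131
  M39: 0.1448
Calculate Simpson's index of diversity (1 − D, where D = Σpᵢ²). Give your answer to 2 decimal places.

D = 0.0995² + 0.1086² + 0.1493² + 0.086² + 0.086² + 0.0905² + 0.1222² + 0.1131² + 0.1448² = 0.0099 + 0.0118 + 0.0223 + 0.0074 + 0.0074 + 0.0082 + 0.0149 + 0.0128 + 0.0210 = 0.1157 (working shown to 4 dp, full precision carried).
So 1 − D = 0.8843, i.e. 0.88 to 2 decimal places.

0.88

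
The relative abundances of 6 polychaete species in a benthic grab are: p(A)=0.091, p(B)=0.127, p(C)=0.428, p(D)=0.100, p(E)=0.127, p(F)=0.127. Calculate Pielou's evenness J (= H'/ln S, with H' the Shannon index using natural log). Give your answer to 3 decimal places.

0.892

H' = −Σ pᵢ ln pᵢ = −((-0.21812) + (-0.26207) + (-0.36321) + (-0.23026) + (-0.26207) + (-0.26207)) = 1.59781 (working shown to 5 dp, full precision carried).
With S = 6 species, ln S = 1.79176, so J = 1.59781/1.79176 = 0.89175, i.e. 0.892 to 3 decimal places.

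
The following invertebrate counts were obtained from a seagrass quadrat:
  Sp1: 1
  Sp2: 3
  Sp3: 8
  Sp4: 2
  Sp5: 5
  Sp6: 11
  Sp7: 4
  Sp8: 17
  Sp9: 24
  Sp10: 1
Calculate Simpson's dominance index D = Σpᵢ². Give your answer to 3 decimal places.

0.191

Total N = 1+3+8+2+5+11+4+17+24+1 = 76, so the proportions are 0.01316, 0.03947, 0.10526, 0.02632, 0.06579, 0.14474, 0.05263, 0.22368, 0.31579, 0.01316 (working shown to 5 dp, full precision carried).
D = 0.01316² + 0.03947² + 0.10526² + 0.02632² + 0.06579² + 0.14474² + 0.05263² + 0.22368² + 0.31579² + 0.01316² = 0.00017 + 0.00156 + 0.01108 + 0.00069 + 0.00433 + 0.02095 + 0.00277 + 0.05003 + 0.09972 + 0.00017 = 0.19148.
To 3 decimal places, D = 0.191.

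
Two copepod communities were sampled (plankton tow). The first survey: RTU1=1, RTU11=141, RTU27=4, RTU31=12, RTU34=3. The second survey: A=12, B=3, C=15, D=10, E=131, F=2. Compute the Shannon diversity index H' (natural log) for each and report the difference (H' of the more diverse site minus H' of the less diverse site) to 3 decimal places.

The first survey: N=161, proportions 0.00621, 0.87578, 0.02484, 0.07453, 0.01863, giving H' = 0.50727 (working shown to 5 dp, full precision carried).
The second survey: N=173, proportions 0.06936, 0.01734, 0.08671, 0.0578, 0.75723, 0.01156, giving H' = 0.89434.
Difference = |0.50727 − 0.89434| = 0.38707, i.e. 0.387 to 3 decimal places.

0.387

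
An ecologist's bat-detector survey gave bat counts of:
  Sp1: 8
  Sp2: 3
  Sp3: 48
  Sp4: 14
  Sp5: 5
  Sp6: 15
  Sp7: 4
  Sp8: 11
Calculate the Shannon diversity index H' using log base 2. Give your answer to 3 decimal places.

Total N = 8+3+48+14+5+15+4+11 = 108, so the proportions are 0.07407, 0.02778, 0.44444, 0.12963, 0.0463, 0.13889, 0.03704, 0.10185 (working shown to 5 dp, full precision carried).
Each pᵢ log₂ pᵢ term: 0.07407×(-3.75489)=-0.27814, 0.02778×(-5.16993)=-0.14361, 0.44444×(-1.16993)=-0.51997, 0.12963×(-2.94753)=-0.38209, 0.0463×(-4.43296)=-0.20523, 0.13889×(-2.84800)=-0.39556, 0.03704×(-4.75489)=-0.17611, 0.10185×(-3.29546)=-0.33565.
Sum = -2.43634, so H' = 2.436.

2.436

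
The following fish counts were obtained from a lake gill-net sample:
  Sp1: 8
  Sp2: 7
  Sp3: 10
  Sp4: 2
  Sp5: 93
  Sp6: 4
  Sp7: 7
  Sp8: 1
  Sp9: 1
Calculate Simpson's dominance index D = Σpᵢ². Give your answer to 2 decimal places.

0.51

Total N = 8+7+10+2+93+4+7+1+1 = 133, so the proportions are 0.0602, 0.0526, 0.0752, 0.015, 0.6992, 0.0301, 0.0526, 0.0075, 0.0075 (working shown to 4 dp, full precision carried).
D = 0.0602² + 0.0526² + 0.0752² + 0.015² + 0.6992² + 0.0301² + 0.0526² + 0.0075² + 0.0075² = 0.0036 + 0.0028 + 0.0057 + 0.0002 + 0.4889 + 0.0009 + 0.0028 + 0.0001 + 0.0001 = 0.5050.
To 2 decimal places, D = 0.51.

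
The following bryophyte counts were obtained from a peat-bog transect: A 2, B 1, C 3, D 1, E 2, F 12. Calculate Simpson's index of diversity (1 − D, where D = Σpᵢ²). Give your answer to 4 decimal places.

Total N = 2+1+3+1+2+12 = 21, so the proportions are 0.095238, 0.047619, 0.142857, 0.047619, 0.095238, 0.571429 (working shown to 6 dp, full precision carried).
D = 0.095238² + 0.047619² + 0.142857² + 0.047619² + 0.095238² + 0.571429² = 0.009070 + 0.002268 + 0.020408 + 0.002268 + 0.009070 + 0.326531 = 0.369615.
So 1 − D = 0.630385, i.e. 0.6304 to 4 decimal places.

0.6304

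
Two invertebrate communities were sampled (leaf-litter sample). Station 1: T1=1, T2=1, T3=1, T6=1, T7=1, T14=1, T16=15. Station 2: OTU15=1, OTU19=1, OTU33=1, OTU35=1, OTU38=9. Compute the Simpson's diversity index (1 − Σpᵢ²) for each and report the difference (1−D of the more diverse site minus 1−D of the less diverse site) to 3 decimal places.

Station 1: N=21, proportions 0.04762, 0.04762, 0.04762, 0.04762, 0.04762, 0.04762, 0.71429, giving 1−D = 0.47619 (working shown to 5 dp, full precision carried).
Station 2: N=13, proportions 0.07692, 0.07692, 0.07692, 0.07692, 0.69231, giving 1−D = 0.49704.
Difference = |0.47619 − 0.49704| = 0.02085, i.e. 0.021 to 3 decimal places.

0.021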